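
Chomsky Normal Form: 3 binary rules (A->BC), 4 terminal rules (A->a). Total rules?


CNF allows two rule forms:
  A -> BC (binary): 3 rules
  A -> a (terminal): 4 rules
Total = 3 + 4 = 7

7


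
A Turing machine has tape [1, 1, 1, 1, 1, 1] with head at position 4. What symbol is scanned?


Tape: [1, 1, 1, 1, 1, 1]
Positions: 0 1 2 3 4 5
Values:    1 1 1 1 1 1
Head at position 4
tape[4] = 1

1


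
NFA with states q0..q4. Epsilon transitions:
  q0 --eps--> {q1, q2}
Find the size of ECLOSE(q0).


Starting from q0
Initialize closure = {q0}
Follow epsilon from q0 -> add q1
Follow epsilon from q0 -> add q2
Final closure: {q0, q1, q2}
Size = 3

3


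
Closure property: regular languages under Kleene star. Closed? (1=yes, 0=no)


Regular languages are closed under:
- Union (DFA product construction)
- Intersection (DFA product construction)
- Complement (swap accept/reject states)
- Concatenation (NFA construction)
- Kleene star (NFA construction)
Kleene star is in this list
Therefore: closed

1


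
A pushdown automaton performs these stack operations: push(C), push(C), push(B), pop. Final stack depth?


Tracing stack operations:
  push(C) -> stack = [C], depth=1
  push(C) -> stack = [C,C], depth=2
  push(B) -> stack = [C,C,B], depth=3
  pop -> removed B, stack = [C,C], depth=2
Final depth = 2

2


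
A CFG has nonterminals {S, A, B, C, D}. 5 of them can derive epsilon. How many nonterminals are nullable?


Nonterminals: {S, A, B, C, D}
A nonterminal is nullable if it can derive epsilon
Counting nullable nonterminals: 5
Total nullable = 5

5


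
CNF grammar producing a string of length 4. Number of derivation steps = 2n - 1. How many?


Chomsky Normal Form derivation:
String length n = 4
Each step either:
  - Splits a nonterminal into two (n-1 such steps)
  - Converts a nonterminal to terminal (n such steps)
Total = (n-1) + n = 2n - 1
= 2(4) - 1
= 8 - 1
= 7

7


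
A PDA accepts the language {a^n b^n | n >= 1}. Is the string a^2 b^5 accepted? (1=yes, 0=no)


Language requires equal numbers of a's and b's
PDA pushes for each 'a', pops for each 'b'
Number of a's = 2
Number of b's = 5
2 != 5 -> Reject

0


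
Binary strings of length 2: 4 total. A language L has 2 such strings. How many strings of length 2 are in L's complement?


Alphabet: {0,1}
String length: 2
Total strings of length 2 = 2^2 = 4
Strings in L = 2
Complement = total - |L|
= 4 - 2
= 2

2


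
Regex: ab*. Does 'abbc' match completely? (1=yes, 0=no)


Pattern: ab*
String: 'abbc'
Pattern requires: exactly one 'a' followed by zero or more 'b's
First char is 'a' -> OK
Rest 'bbc': all b's? No
Result: 0

0


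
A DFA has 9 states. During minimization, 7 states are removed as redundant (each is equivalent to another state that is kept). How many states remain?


Original DFA: 9 states
Redundant states removed: 7
Minimized states = original - removed
= 9 - 7
= 2

2


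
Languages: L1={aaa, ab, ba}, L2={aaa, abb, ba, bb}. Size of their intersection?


L1 = {aaa, ab, ba}
L2 = {aaa, abb, ba, bb}
Checking each string in L1 against L2:
  'aaa': in L2? Yes
  'ab': in L2? No
  'ba': in L2? Yes
Intersection = {aaa, ba}
|L1 ∩ L2| = 2

2


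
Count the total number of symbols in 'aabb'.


String: 'aabb'
Counting characters:
  'a' appears 2 time(s)
  'b' appears 2 time(s)
Total length = 2 + 2 = 4

4


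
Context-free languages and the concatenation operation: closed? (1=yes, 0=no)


CFL closure properties:
  Closed under: union, concatenation, Kleene star
  NOT closed under: intersection, complement
Operation 'concatenation' is in closed list -> Yes (closed)

1


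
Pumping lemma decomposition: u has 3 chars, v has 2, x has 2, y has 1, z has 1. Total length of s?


|s| = |u| + |v| + |x| + |y| + |z|
= 3 + 2 + 2 + 1 + 1
= 5 + 2 + 2
= 7 + 2
= 9

9


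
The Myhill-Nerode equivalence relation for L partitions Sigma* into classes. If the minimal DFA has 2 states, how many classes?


Myhill-Nerode theorem:
Number of equivalence classes = number of states in minimal DFA
Minimal DFA states = 2
Therefore equivalence classes = 2

2


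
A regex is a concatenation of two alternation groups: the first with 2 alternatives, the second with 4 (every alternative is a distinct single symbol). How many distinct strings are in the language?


First group: 2 alternatives
Second group: 4 alternatives
Concatenation: each choice from group 1 pairs with each from group 2
Total = 2 x 4 = 8

8


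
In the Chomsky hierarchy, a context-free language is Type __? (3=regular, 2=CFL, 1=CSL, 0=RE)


Chomsky hierarchy levels:
  Type 3: Regular (DFA/NFA/regex)
  Type 2: Context-free (PDA)
  Type 1: Context-sensitive
  Type 0: Recursively enumerable (TM)
'context-free' corresponds to Type 2

2


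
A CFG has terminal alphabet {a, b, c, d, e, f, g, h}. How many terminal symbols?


Terminal symbols: a, b, c, d, e, f, g, h
Counting each: a (#1), b (#2), c (#3), d (#4), e (#5), f (#6), g (#7), h (#8)
Total = 8

8


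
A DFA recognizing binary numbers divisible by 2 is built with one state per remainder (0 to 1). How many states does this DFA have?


Divisibility by 2 is tracked via the remainder mod 2: 0, 1, ..., 1
The construction assigns one state to each remainder
Number of remainders = 2

2


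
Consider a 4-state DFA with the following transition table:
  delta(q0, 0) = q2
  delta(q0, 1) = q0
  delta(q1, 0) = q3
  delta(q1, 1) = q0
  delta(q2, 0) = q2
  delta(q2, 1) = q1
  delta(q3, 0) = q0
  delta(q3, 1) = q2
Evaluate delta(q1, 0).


Looking up transition function:
delta(q1, 0) in the table
Row: q1, Column: 0
Result: q3

q3


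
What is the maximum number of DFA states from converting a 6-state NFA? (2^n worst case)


NFA has 6 states
Subset construction: each DFA state = subset of NFA states
Maximum subsets = 2^6
2^6 = 64

64


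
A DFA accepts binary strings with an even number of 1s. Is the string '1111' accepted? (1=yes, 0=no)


DFA has 2 states: q_even (start, accept=yes) and q_odd
Processing string '1111' character by character:
  Position 0: read '1', 1-count=1 -> q_odd
  Position 1: read '1', 1-count=2 -> q_even
  Position 2: read '1', 1-count=3 -> q_odd
  Position 3: read '1', 1-count=4 -> q_even
Final state: q_even, total 1s = 4 (even); the DFA requires an even count -> accept

1


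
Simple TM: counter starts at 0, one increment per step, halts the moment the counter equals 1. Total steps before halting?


Counter starts at 0. Counting sequence:
  Step 1: counter = 1
Counter reached 1 -> halt
Total steps = 1

1


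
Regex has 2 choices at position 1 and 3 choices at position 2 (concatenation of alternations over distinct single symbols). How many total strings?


First group: 2 alternatives
Second group: 3 alternatives
Concatenation: each choice from group 1 pairs with each from group 2
Total = 2 x 3 = 6

6


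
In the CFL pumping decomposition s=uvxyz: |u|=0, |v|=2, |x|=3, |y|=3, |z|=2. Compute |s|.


|s| = |u| + |v| + |x| + |y| + |z|
= 0 + 2 + 3 + 3 + 2
= 2 + 3 + 5
= 5 + 5
= 10

10


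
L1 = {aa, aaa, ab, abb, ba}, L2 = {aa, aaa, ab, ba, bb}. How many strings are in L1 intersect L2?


L1 = {aa, aaa, ab, abb, ba}
L2 = {aa, aaa, ab, ba, bb}
Checking each string in L1 against L2:
  'aa': in L2? Yes
  'aaa': in L2? Yes
  'ab': in L2? Yes
  'abb': in L2? No
  'ba': in L2? Yes
Intersection = {aa, aaa, ab, ba}
|L1 ∩ L2| = 4

4


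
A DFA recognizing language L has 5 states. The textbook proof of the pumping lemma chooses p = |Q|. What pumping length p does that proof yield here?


Pumping lemma for regular languages (standard proof):
Take p = |Q|, the number of DFA states.
Any string of length >= |Q| passes through |Q|+1 states while reading its first |Q| symbols,
so by pigeonhole some state repeats, giving the loop that can be pumped.
Here |Q| = 5
Therefore the proof uses p = 5

5


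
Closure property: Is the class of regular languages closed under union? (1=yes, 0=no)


Regular languages are closed under all standard operations:
- Union: Yes (product construction)
- Intersection: Yes (product construction)
- Complement: Yes (swap accept/reject)
- Concatenation: Yes (NFA construction)
Operation: union -> Closed

1


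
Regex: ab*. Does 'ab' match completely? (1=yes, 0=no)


Pattern: ab*
String: 'ab'
Pattern requires: exactly one 'a' followed by zero or more 'b's
First char is 'a' -> OK
Rest 'b': all b's? Yes
Result: 1

1


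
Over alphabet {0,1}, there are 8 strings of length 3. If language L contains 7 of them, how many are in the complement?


Alphabet: {0,1}
String length: 3
Total strings of length 3 = 2^3 = 8
Strings in L = 7
Complement = total - |L|
= 8 - 7
= 1

1


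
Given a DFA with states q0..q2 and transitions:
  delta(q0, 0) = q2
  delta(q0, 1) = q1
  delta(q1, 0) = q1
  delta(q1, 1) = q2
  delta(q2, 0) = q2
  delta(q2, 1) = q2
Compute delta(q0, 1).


Looking up transition function:
delta(q0, 1) in the table
Row: q0, Column: 1
Result: q1

q1


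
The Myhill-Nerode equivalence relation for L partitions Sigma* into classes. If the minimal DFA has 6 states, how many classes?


Myhill-Nerode theorem:
Number of equivalence classes = number of states in minimal DFA
Minimal DFA states = 6
Therefore equivalence classes = 6

6


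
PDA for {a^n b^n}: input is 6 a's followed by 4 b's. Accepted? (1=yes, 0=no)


Language requires equal numbers of a's and b's
PDA pushes for each 'a', pops for each 'b'
Number of a's = 6
Number of b's = 4
6 != 4 -> Reject

0


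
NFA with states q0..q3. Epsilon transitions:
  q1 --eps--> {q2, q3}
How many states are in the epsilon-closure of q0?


Starting from q0
Initialize closure = {q0}
q0 has no outgoing epsilon transitions -> nothing to add
Final closure: {q0}
Size = 1

1


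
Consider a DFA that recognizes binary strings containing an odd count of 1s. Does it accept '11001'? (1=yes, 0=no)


DFA has 2 states: q_even (start, accept=no) and q_odd
Processing string '11001' character by character:
  Position 0: read '1', 1-count=1 -> q_odd
  Position 1: read '1', 1-count=2 -> q_even
  Position 2: read '0', 1-count=2 -> q_even (no change)
  Position 3: read '0', 1-count=2 -> q_even (no change)
  Position 4: read '1', 1-count=3 -> q_odd
Final state: q_odd, total 1s = 3 (odd); the DFA requires an odd count -> accept

1


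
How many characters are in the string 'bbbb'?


String: 'bbbb'
Counting characters:
  'b' appears 4 time(s)
Total length = 0 + 4 = 4

4


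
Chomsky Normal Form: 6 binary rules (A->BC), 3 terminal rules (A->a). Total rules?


CNF allows two rule forms:
  A -> BC (binary): 6 rules
  A -> a (terminal): 3 rules
Total = 6 + 3 = 9

9


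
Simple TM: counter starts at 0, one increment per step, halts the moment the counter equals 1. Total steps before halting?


Counter starts at 0. Counting sequence:
  Step 1: counter = 1
Counter reached 1 -> halt
Total steps = 1

1


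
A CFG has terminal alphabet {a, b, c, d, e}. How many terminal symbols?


Terminal symbols: a, b, c, d, e
Counting each: a (#1), b (#2), c (#3), d (#4), e (#5)
Total = 5

5


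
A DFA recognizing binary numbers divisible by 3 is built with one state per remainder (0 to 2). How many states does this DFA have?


Divisibility by 3 is tracked via the remainder mod 3: 0, 1, ..., 2
The construction assigns one state to each remainder
Number of remainders = 3

3


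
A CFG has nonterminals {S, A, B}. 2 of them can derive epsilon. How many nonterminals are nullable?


Nonterminals: {S, A, B}
A nonterminal is nullable if it can derive epsilon
Counting nullable nonterminals: 2
Total nullable = 2

2


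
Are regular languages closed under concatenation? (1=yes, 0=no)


Regular languages are closed under:
- Union (DFA product construction)
- Intersection (DFA product construction)
- Complement (swap accept/reject states)
- Concatenation (NFA construction)
- Kleene star (NFA construction)
concatenation is in this list
Therefore: closed

1


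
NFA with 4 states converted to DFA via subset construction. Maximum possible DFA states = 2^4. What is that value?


NFA has 4 states
Subset construction: each DFA state = subset of NFA states
Maximum subsets = 2^4
2^4 = 16

16


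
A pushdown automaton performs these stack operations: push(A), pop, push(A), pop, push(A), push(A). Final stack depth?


Tracing stack operations:
  push(A) -> stack = [A], depth=1
  pop -> removed A, stack = [], depth=0
  push(A) -> stack = [A], depth=1
  pop -> removed A, stack = [], depth=0
  push(A) -> stack = [A], depth=1
  push(A) -> stack = [A,A], depth=2
Final depth = 2

2


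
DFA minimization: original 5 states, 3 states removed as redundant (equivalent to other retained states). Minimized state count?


Original DFA: 5 states
Redundant states removed: 3
Minimized states = original - removed
= 5 - 3
= 2

2


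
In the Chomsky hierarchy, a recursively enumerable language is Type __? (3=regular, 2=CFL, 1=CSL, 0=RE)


Chomsky hierarchy levels:
  Type 3: Regular (DFA/NFA/regex)
  Type 2: Context-free (PDA)
  Type 1: Context-sensitive
  Type 0: Recursively enumerable (TM)
'recursively enumerable' corresponds to Type 0

0


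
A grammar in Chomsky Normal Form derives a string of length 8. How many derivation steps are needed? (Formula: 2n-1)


Chomsky Normal Form derivation:
String length n = 8
Each step either:
  - Splits a nonterminal into two (n-1 such steps)
  - Converts a nonterminal to terminal (n such steps)
Total = (n-1) + n = 2n - 1
= 2(8) - 1
= 16 - 1
= 15

15


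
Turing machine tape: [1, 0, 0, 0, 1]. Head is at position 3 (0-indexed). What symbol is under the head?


Tape: [1, 0, 0, 0, 1]
Positions: 0 1 2 3 4
Values:    1 0 0 0 1
Head at position 3
tape[3] = 0

0


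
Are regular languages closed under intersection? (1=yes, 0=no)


Regular languages are closed under:
- Union (DFA product construction)
- Intersection (DFA product construction)
- Complement (swap accept/reject states)
- Concatenation (NFA construction)
- Kleene star (NFA construction)
intersection is in this list
Therefore: closed

1


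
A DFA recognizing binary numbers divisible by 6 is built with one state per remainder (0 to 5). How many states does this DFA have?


Divisibility by 6 is tracked via the remainder mod 6: 0, 1, ..., 5
The construction assigns one state to each remainder
Number of remainders = 6

6


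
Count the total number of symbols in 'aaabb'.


String: 'aaabb'
Counting characters:
  'a' appears 3 time(s)
  'b' appears 2 time(s)
Total length = 3 + 2 = 5

5


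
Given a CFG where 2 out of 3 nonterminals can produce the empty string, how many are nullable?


Nonterminals: {S, A, B}
A nonterminal is nullable if it can derive epsilon
Counting nullable nonterminals: 2
Total nullable = 2

2


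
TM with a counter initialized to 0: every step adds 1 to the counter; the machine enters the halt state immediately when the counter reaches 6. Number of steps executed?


Counter starts at 0. Counting sequence:
  Step 1: counter = 1
  Step 2: counter = 2
  Step 3: counter = 3
  Step 4: counter = 4
  Step 5: counter = 5
  Step 6: counter = 6
Counter reached 6 -> halt
Total steps = 6

6


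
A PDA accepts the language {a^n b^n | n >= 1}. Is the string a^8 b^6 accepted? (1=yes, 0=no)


Language requires equal numbers of a's and b's
PDA pushes for each 'a', pops for each 'b'
Number of a's = 8
Number of b's = 6
8 != 6 -> Reject

0


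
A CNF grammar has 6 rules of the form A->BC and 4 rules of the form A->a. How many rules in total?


CNF allows two rule forms:
  A -> BC (binary): 6 rules
  A -> a (terminal): 4 rules
Total = 6 + 4 = 10

10


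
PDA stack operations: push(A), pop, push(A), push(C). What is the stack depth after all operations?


Tracing stack operations:
  push(A) -> stack = [A], depth=1
  pop -> removed A, stack = [], depth=0
  push(A) -> stack = [A], depth=1
  push(C) -> stack = [A,C], depth=2
Final depth = 2

2


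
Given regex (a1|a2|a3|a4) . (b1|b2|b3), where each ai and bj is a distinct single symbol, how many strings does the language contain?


First group: 4 alternatives
Second group: 3 alternatives
Concatenation: each choice from group 1 pairs with each from group 2
Total = 4 x 3 = 12

12


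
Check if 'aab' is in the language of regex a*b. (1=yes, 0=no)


Pattern: a*b
String: 'aab'
Pattern requires: zero or more 'a's followed by exactly one 'b'
Found 2 leading 'a's
Remaining: 'b'
Remaining is exactly 'b' -> match
Result: 1

1


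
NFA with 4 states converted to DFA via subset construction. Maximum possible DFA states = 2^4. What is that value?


NFA has 4 states
Subset construction: each DFA state = subset of NFA states
Maximum subsets = 2^4
2^4 = 16

16


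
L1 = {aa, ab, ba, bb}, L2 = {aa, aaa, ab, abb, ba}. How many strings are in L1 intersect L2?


L1 = {aa, ab, ba, bb}
L2 = {aa, aaa, ab, abb, ba}
Checking each string in L1 against L2:
  'aa': in L2? Yes
  'ab': in L2? Yes
  'ba': in L2? Yes
  'bb': in L2? No
Intersection = {aa, ab, ba}
|L1 ∩ L2| = 3

3


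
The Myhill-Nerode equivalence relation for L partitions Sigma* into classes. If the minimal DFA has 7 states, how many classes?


Myhill-Nerode theorem:
Number of equivalence classes = number of states in minimal DFA
Minimal DFA states = 7
Therefore equivalence classes = 7

7


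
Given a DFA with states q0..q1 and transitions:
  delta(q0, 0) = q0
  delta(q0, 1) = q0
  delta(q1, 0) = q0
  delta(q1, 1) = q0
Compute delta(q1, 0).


Looking up transition function:
delta(q1, 0) in the table
Row: q1, Column: 0
Result: q0

q0


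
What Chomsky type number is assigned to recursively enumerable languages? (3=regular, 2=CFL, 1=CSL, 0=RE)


Chomsky hierarchy levels:
  Type 3: Regular (DFA/NFA/regex)
  Type 2: Context-free (PDA)
  Type 1: Context-sensitive
  Type 0: Recursively enumerable (TM)
'recursively enumerable' corresponds to Type 0

0


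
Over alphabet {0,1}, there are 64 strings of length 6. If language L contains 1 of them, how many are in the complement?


Alphabet: {0,1}
String length: 6
Total strings of length 6 = 2^6 = 64
Strings in L = 1
Complement = total - |L|
= 64 - 1
= 63

63


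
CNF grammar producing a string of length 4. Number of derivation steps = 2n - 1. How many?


Chomsky Normal Form derivation:
String length n = 4
Each step either:
  - Splits a nonterminal into two (n-1 such steps)
  - Converts a nonterminal to terminal (n such steps)
Total = (n-1) + n = 2n - 1
= 2(4) - 1
= 8 - 1
= 7

7


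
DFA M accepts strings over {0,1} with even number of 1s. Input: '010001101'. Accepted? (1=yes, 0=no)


DFA has 2 states: q_even (start, accept=yes) and q_odd
Processing string '010001101' character by character:
  Position 0: read '0', 1-count=0 -> q_even (no change)
  Position 1: read '1', 1-count=1 -> q_odd
  Position 2: read '0', 1-count=1 -> q_odd (no change)
  Position 3: read '0', 1-count=1 -> q_odd (no change)
  Position 4: read '0', 1-count=1 -> q_odd (no change)
  Position 5: read '1', 1-count=2 -> q_even
  Position 6: read '1', 1-count=3 -> q_odd
  Position 7: read '0', 1-count=3 -> q_odd (no change)
  Position 8: read '1', 1-count=4 -> q_even
Final state: q_even, total 1s = 4 (even); the DFA requires an even count -> accept

1


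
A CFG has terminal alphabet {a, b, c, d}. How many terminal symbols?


Terminal symbols: a, b, c, d
Counting each: a (#1), b (#2), c (#3), d (#4)
Total = 4

4


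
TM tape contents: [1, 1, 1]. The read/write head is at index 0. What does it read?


Tape: [1, 1, 1]
Positions: 0 1 2
Values:    1 1 1
Head at position 0
tape[0] = 1

1


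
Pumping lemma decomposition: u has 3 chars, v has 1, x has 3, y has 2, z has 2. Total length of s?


|s| = |u| + |v| + |x| + |y| + |z|
= 3 + 1 + 3 + 2 + 2
= 4 + 3 + 4
= 7 + 4
= 11

11


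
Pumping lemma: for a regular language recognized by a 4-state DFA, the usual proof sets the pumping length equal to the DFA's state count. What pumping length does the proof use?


Pumping lemma for regular languages (standard proof):
Take p = |Q|, the number of DFA states.
Any string of length >= |Q| passes through |Q|+1 states while reading its first |Q| symbols,
so by pigeonhole some state repeats, giving the loop that can be pumped.
Here |Q| = 4
Therefore the proof uses p = 4

4


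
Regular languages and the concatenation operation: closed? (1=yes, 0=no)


Regular languages are closed under all standard operations:
- Union: Yes (product construction)
- Intersection: Yes (product construction)
- Complement: Yes (swap accept/reject)
- Concatenation: Yes (NFA construction)
Operation: concatenation -> Closed

1


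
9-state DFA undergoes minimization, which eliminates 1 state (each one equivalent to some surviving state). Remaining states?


Original DFA: 9 states
Redundant states removed: 1
Minimized states = original - removed
= 9 - 1
= 8

8


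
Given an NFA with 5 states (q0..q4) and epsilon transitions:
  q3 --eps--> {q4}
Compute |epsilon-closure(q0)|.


Starting from q0
Initialize closure = {q0}
q0 has no outgoing epsilon transitions -> nothing to add
Final closure: {q0}
Size = 1

1


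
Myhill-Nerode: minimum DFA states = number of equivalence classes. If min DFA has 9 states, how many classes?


Myhill-Nerode theorem:
Number of equivalence classes = number of states in minimal DFA
Minimal DFA states = 9
Therefore equivalence classes = 9

9


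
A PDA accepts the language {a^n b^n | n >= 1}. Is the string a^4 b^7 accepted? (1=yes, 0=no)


Language requires equal numbers of a's and b's
PDA pushes for each 'a', pops for each 'b'
Number of a's = 4
Number of b's = 7
4 != 7 -> Reject

0


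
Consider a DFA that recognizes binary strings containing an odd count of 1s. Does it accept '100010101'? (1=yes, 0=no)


DFA has 2 states: q_even (start, accept=no) and q_odd
Processing string '100010101' character by character:
  Position 0: read '1', 1-count=1 -> q_odd
  Position 1: read '0', 1-count=1 -> q_odd (no change)
  Position 2: read '0', 1-count=1 -> q_odd (no change)
  Position 3: read '0', 1-count=1 -> q_odd (no change)
  Position 4: read '1', 1-count=2 -> q_even
  Position 5: read '0', 1-count=2 -> q_even (no change)
  Position 6: read '1', 1-count=3 -> q_odd
  Position 7: read '0', 1-count=3 -> q_odd (no change)
  Position 8: read '1', 1-count=4 -> q_even
Final state: q_even, total 1s = 4 (even); the DFA requires an odd count -> reject

0


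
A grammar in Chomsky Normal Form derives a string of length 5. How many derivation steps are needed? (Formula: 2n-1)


Chomsky Normal Form derivation:
String length n = 5
Each step either:
  - Splits a nonterminal into two (n-1 such steps)
  - Converts a nonterminal to terminal (n such steps)
Total = (n-1) + n = 2n - 1
= 2(5) - 1
= 10 - 1
= 9

9


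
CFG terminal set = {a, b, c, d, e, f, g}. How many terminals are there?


Terminal symbols: a, b, c, d, e, f, g
Counting each: a (#1), b (#2), c (#3), d (#4), e (#5), f (#6), g (#7)
Total = 7

7


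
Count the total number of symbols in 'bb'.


String: 'bb'
Counting characters:
  'b' appears 2 time(s)
Total length = 0 + 2 = 2

2


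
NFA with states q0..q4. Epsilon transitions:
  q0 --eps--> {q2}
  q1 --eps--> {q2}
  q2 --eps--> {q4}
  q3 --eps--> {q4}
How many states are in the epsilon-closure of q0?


Starting from q0
Initialize closure = {q0}
Follow epsilon from q0 -> add q2
Follow epsilon from q2 -> add q4
Final closure: {q0, q2, q4}
Size = 3

3


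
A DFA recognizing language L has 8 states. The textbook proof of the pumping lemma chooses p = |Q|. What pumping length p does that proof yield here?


Pumping lemma for regular languages (standard proof):
Take p = |Q|, the number of DFA states.
Any string of length >= |Q| passes through |Q|+1 states while reading its first |Q| symbols,
so by pigeonhole some state repeats, giving the loop that can be pumped.
Here |Q| = 8
Therefore the proof uses p = 8

8


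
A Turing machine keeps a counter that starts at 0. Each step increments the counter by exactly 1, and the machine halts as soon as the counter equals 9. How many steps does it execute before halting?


Counter starts at 0. Counting sequence:
  Step 1: counter = 1
  Step 2: counter = 2
  Step 3: counter = 3
  Step 4: counter = 4
  Step 5: counter = 5
  Step 6: counter = 6
  ...
  Step 9: counter = 9
Counter reached 9 -> halt
Total steps = 9

9


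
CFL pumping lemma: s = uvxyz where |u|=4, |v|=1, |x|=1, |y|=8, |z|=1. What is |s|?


|s| = |u| + |v| + |x| + |y| + |z|
= 4 + 1 + 1 + 8 + 1
= 5 + 1 + 9
= 6 + 9
= 15

15


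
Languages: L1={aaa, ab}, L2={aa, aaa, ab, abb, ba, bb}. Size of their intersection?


L1 = {aaa, ab}
L2 = {aa, aaa, ab, abb, ba, bb}
Checking each string in L1 against L2:
  'aaa': in L2? Yes
  'ab': in L2? Yes
Intersection = {aaa, ab}
|L1 ∩ L2| = 2

2


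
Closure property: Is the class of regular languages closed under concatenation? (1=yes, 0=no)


Regular languages are closed under all standard operations:
- Union: Yes (product construction)
- Intersection: Yes (product construction)
- Complement: Yes (swap accept/reject)
- Concatenation: Yes (NFA construction)
Operation: concatenation -> Closed

1


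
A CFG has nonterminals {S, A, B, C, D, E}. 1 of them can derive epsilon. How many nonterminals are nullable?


Nonterminals: {S, A, B, C, D, E}
A nonterminal is nullable if it can derive epsilon
Counting nullable nonterminals: 1
Total nullable = 1

1


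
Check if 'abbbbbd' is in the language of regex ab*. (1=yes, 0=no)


Pattern: ab*
String: 'abbbbbd'
Pattern requires: exactly one 'a' followed by zero or more 'b's
First char is 'a' -> OK
Rest 'bbbbbd': all b's? No
Result: 0

0


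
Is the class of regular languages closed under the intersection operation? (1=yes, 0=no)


Regular languages are closed under:
- Union (DFA product construction)
- Intersection (DFA product construction)
- Complement (swap accept/reject states)
- Concatenation (NFA construction)
- Kleene star (NFA construction)
intersection is in this list
Therefore: closed

1


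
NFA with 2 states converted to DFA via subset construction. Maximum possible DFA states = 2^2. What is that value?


NFA has 2 states
Subset construction: each DFA state = subset of NFA states
Maximum subsets = 2^2
2^2 = 4

4


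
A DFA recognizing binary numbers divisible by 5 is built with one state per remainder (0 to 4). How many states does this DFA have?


Divisibility by 5 is tracked via the remainder mod 5: 0, 1, ..., 4
The construction assigns one state to each remainder
Number of remainders = 5

5


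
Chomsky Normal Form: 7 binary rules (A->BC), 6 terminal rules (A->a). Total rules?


CNF allows two rule forms:
  A -> BC (binary): 7 rules
  A -> a (terminal): 6 rules
Total = 7 + 6 = 13

13


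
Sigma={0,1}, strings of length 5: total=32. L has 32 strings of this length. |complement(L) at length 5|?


Alphabet: {0,1}
String length: 5
Total strings of length 5 = 2^5 = 32
Strings in L = 32
Complement = total - |L|
= 32 - 32
= 0

0


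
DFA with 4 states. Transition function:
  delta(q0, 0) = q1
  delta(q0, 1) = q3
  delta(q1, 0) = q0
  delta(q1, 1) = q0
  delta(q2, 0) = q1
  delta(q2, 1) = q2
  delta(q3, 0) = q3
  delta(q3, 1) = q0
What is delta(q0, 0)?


Looking up transition function:
delta(q0, 0) in the table
Row: q0, Column: 0
Result: q1

q1


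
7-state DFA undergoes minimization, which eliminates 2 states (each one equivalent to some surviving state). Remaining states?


Original DFA: 7 states
Redundant states removed: 2
Minimized states = original - removed
= 7 - 2
= 5

5


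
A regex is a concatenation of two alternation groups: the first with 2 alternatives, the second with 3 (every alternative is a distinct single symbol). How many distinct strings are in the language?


First group: 2 alternatives
Second group: 3 alternatives
Concatenation: each choice from group 1 pairs with each from group 2
Total = 2 x 3 = 6

6


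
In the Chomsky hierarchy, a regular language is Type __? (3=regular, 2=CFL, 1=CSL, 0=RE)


Chomsky hierarchy levels:
  Type 3: Regular (DFA/NFA/regex)
  Type 2: Context-free (PDA)
  Type 1: Context-sensitive
  Type 0: Recursively enumerable (TM)
'regular' corresponds to Type 3

3


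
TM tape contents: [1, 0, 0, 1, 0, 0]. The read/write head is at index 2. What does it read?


Tape: [1, 0, 0, 1, 0, 0]
Positions: 0 1 2 3 4 5
Values:    1 0 0 1 0 0
Head at position 2
tape[2] = 0

0


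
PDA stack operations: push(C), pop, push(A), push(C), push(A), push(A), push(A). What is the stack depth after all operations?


Tracing stack operations:
  push(C) -> stack = [C], depth=1
  pop -> removed C, stack = [], depth=0
  push(A) -> stack = [A], depth=1
  push(C) -> stack = [A,C], depth=2
  push(A) -> stack = [A,C,A], depth=3
  push(A) -> stack = [A,C,A,A], depth=4
  push(A) -> stack = [A,C,A,A,A], depth=5
Final depth = 5

5


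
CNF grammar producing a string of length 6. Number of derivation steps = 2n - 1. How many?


Chomsky Normal Form derivation:
String length n = 6
Each step either:
  - Splits a nonterminal into two (n-1 such steps)
  - Converts a nonterminal to terminal (n such steps)
Total = (n-1) + n = 2n - 1
= 2(6) - 1
= 12 - 1
= 11

11


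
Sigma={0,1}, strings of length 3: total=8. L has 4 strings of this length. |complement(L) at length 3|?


Alphabet: {0,1}
String length: 3
Total strings of length 3 = 2^3 = 8
Strings in L = 4
Complement = total - |L|
= 8 - 4
= 4

4


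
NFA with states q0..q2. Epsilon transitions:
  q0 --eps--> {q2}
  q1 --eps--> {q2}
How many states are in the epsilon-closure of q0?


Starting from q0
Initialize closure = {q0}
Follow epsilon from q0 -> add q2
Final closure: {q0, q2}
Size = 2

2


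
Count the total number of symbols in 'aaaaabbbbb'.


String: 'aaaaabbbbb'
Counting characters:
  'a' appears 5 time(s)
  'b' appears 5 time(s)
Total length = 5 + 5 = 10

10


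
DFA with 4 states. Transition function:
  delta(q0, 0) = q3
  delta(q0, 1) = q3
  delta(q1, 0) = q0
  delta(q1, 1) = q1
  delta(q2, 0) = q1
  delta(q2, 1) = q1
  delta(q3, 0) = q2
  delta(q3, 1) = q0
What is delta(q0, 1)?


Looking up transition function:
delta(q0, 1) in the table
Row: q0, Column: 1
Result: q3

q3


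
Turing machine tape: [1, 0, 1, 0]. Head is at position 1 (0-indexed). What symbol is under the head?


Tape: [1, 0, 1, 0]
Positions: 0 1 2 3
Values:    1 0 1 0
Head at position 1
tape[1] = 0

0


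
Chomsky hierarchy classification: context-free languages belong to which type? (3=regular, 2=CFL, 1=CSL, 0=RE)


Chomsky hierarchy levels:
  Type 3: Regular (DFA/NFA/regex)
  Type 2: Context-free (PDA)
  Type 1: Context-sensitive
  Type 0: Recursively enumerable (TM)
'context-free' corresponds to Type 2

2


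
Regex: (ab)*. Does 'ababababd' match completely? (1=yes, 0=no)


Pattern: (ab)*
String: 'ababababd'
Pattern requires: zero or more repetitions of 'ab'
Length 9 is odd -> cannot be (ab)* -> no match
Result: 0

0


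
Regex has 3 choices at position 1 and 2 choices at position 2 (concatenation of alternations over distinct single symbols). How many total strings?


First group: 3 alternatives
Second group: 2 alternatives
Concatenation: each choice from group 1 pairs with each from group 2
Total = 3 x 2 = 6

6


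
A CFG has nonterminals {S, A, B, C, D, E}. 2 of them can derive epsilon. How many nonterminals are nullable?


Nonterminals: {S, A, B, C, D, E}
A nonterminal is nullable if it can derive epsilon
Counting nullable nonterminals: 2
Total nullable = 2

2


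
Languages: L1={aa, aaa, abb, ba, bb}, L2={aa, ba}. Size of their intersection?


L1 = {aa, aaa, abb, ba, bb}
L2 = {aa, ba}
Checking each string in L1 against L2:
  'aa': in L2? Yes
  'aaa': in L2? No
  'abb': in L2? No
  'ba': in L2? Yes
  'bb': in L2? No
Intersection = {aa, ba}
|L1 ∩ L2| = 2

2


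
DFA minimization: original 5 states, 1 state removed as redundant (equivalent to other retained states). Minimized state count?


Original DFA: 5 states
Redundant states removed: 1
Minimized states = original - removed
= 5 - 1
= 4

4


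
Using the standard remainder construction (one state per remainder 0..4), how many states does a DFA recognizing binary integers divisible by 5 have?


Divisibility by 5 is tracked via the remainder mod 5: 0, 1, ..., 4
The construction assigns one state to each remainder
Number of remainders = 5

5


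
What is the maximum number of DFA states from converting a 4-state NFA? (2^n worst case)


NFA has 4 states
Subset construction: each DFA state = subset of NFA states
Maximum subsets = 2^4
2^4 = 16

16


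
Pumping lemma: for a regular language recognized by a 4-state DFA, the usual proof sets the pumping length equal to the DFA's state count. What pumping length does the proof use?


Pumping lemma for regular languages (standard proof):
Take p = |Q|, the number of DFA states.
Any string of length >= |Q| passes through |Q|+1 states while reading its first |Q| symbols,
so by pigeonhole some state repeats, giving the loop that can be pumped.
Here |Q| = 4
Therefore the proof uses p = 4

4


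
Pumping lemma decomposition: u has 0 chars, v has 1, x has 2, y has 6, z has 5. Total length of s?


|s| = |u| + |v| + |x| + |y| + |z|
= 0 + 1 + 2 + 6 + 5
= 1 + 2 + 11
= 3 + 11
= 14

14


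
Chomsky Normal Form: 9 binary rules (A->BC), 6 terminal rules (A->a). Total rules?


CNF allows two rule forms:
  A -> BC (binary): 9 rules
  A -> a (terminal): 6 rules
Total = 9 + 6 = 15

15


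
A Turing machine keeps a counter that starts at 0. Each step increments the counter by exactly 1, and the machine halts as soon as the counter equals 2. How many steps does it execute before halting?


Counter starts at 0. Counting sequence:
  Step 1: counter = 1
  Step 2: counter = 2
Counter reached 2 -> halt
Total steps = 2

2


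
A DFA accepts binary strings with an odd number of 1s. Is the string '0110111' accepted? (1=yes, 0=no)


DFA has 2 states: q_even (start, accept=no) and q_odd
Processing string '0110111' character by character:
  Position 0: read '0', 1-count=0 -> q_even (no change)
  Position 1: read '1', 1-count=1 -> q_odd
  Position 2: read '1', 1-count=2 -> q_even
  Position 3: read '0', 1-count=2 -> q_even (no change)
  Position 4: read '1', 1-count=3 -> q_odd
  Position 5: read '1', 1-count=4 -> q_even
  Position 6: read '1', 1-count=5 -> q_odd
Final state: q_odd, total 1s = 5 (odd); the DFA requires an odd count -> accept

1


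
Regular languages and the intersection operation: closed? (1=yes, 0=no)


Regular languages are closed under all standard operations:
- Union: Yes (product construction)
- Intersection: Yes (product construction)
- Complement: Yes (swap accept/reject)
- Concatenation: Yes (NFA construction)
Operation: intersection -> Closed

1


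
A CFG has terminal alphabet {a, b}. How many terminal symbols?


Terminal symbols: a, b
Counting each: a (#1), b (#2)
Total = 2

2


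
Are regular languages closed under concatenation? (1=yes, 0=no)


Regular languages are closed under:
- Union (DFA product construction)
- Intersection (DFA product construction)
- Complement (swap accept/reject states)
- Concatenation (NFA construction)
- Kleene star (NFA construction)
concatenation is in this list
Therefore: closed

1


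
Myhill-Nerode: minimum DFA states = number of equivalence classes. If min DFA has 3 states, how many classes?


Myhill-Nerode theorem:
Number of equivalence classes = number of states in minimal DFA
Minimal DFA states = 3
Therefore equivalence classes = 3

3


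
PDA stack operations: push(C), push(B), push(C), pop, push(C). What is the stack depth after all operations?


Tracing stack operations:
  push(C) -> stack = [C], depth=1
  push(B) -> stack = [C,B], depth=2
  push(C) -> stack = [C,B,C], depth=3
  pop -> removed C, stack = [C,B], depth=2
  push(C) -> stack = [C,B,C], depth=3
Final depth = 3

3


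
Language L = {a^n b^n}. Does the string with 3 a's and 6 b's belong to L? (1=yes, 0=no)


Language requires equal numbers of a's and b's
PDA pushes for each 'a', pops for each 'b'
Number of a's = 3
Number of b's = 6
3 != 6 -> Reject

0


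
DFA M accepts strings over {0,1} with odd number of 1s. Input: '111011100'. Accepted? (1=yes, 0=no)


DFA has 2 states: q_even (start, accept=no) and q_odd
Processing string '111011100' character by character:
  Position 0: read '1', 1-count=1 -> q_odd
  Position 1: read '1', 1-count=2 -> q_even
  Position 2: read '1', 1-count=3 -> q_odd
  Position 3: read '0', 1-count=3 -> q_odd (no change)
  Position 4: read '1', 1-count=4 -> q_even
  Position 5: read '1', 1-count=5 -> q_odd
  Position 6: read '1', 1-count=6 -> q_even
  Position 7: read '0', 1-count=6 -> q_even (no change)
  Position 8: read '0', 1-count=6 -> q_even (no change)
Final state: q_even, total 1s = 6 (even); the DFA requires an odd count -> reject

0


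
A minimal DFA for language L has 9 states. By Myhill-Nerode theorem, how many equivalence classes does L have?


Myhill-Nerode theorem:
Number of equivalence classes = number of states in minimal DFA
Minimal DFA states = 9
Therefore equivalence classes = 9

9


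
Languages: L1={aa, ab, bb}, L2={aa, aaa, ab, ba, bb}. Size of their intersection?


L1 = {aa, ab, bb}
L2 = {aa, aaa, ab, ba, bb}
Checking each string in L1 against L2:
  'aa': in L2? Yes
  'ab': in L2? Yes
  'bb': in L2? Yes
Intersection = {aa, ab, bb}
|L1 ∩ L2| = 3

3


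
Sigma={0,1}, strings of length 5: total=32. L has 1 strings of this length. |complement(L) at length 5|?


Alphabet: {0,1}
String length: 5
Total strings of length 5 = 2^5 = 32
Strings in L = 1
Complement = total - |L|
= 32 - 1
= 31

31


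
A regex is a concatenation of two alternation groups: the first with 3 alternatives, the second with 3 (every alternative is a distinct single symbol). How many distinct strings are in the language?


First group: 3 alternatives
Second group: 3 alternatives
Concatenation: each choice from group 1 pairs with each from group 2
Total = 3 x 3 = 9

9


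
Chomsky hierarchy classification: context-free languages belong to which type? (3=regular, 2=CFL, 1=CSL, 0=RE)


Chomsky hierarchy levels:
  Type 3: Regular (DFA/NFA/regex)
  Type 2: Context-free (PDA)
  Type 1: Context-sensitive
  Type 0: Recursively enumerable (TM)
'context-free' corresponds to Type 2

2


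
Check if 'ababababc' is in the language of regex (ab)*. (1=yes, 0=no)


Pattern: (ab)*
String: 'ababababc'
Pattern requires: zero or more repetitions of 'ab'
Length 9 is odd -> cannot be (ab)* -> no match
Result: 0

0


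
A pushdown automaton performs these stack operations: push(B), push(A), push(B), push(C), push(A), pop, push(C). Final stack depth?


Tracing stack operations:
  push(B) -> stack = [B], depth=1
  push(A) -> stack = [B,A], depth=2
  push(B) -> stack = [B,A,B], depth=3
  push(C) -> stack = [B,A,B,C], depth=4
  push(A) -> stack = [B,A,B,C,A], depth=5
  pop -> removed A, stack = [B,A,B,C], depth=4
  push(C) -> stack = [B,A,B,C,C], depth=5
Final depth = 5

5


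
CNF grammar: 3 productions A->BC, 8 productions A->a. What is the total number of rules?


CNF allows two rule forms:
  A -> BC (binary): 3 rules
  A -> a (terminal): 8 rules
Total = 3 + 8 = 11

11


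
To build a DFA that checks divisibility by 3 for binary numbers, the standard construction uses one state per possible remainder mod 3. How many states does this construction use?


Divisibility by 3 is tracked via the remainder mod 3: 0, 1, ..., 2
The construction assigns one state to each remainder
Number of remainders = 3

3


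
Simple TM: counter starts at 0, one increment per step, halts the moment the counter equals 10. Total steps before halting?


Counter starts at 0. Counting sequence:
  Step 1: counter = 1
  Step 2: counter = 2
  Step 3: counter = 3
  Step 4: counter = 4
  Step 5: counter = 5
  Step 6: counter = 6
  ...
  Step 10: counter = 10
Counter reached 10 -> halt
Total steps = 10

10
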